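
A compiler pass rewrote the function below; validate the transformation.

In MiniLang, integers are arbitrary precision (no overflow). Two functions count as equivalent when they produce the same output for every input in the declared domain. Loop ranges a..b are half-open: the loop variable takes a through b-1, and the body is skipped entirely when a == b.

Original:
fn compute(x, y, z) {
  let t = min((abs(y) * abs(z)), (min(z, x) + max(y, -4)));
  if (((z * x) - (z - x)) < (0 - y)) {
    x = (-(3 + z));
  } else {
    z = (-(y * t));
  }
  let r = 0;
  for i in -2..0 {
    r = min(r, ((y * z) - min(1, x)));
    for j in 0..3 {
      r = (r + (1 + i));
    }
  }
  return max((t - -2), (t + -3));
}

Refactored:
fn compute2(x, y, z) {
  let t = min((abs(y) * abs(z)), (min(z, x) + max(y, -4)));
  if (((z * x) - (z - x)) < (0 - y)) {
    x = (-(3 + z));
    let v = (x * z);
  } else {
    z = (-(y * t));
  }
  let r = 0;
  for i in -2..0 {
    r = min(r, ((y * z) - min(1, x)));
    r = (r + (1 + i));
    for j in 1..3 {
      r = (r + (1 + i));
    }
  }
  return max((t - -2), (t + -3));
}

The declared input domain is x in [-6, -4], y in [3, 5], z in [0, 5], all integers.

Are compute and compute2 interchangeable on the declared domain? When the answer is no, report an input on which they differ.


This is a faithful refactor — arithmetic usage differs, and loop structure differs, and local variable names differ, and constant usage differs, and statement counts differ, but the computed results match everywhere.
As a probe, take x=-5, y=3, z=3: compute runs t becomes -2; next (((z * x) - (z - x)) < (0 - y)) evaluates to true; next x becomes -6; next r becomes 0; next at i=-2:; next r becomes 0; next at j=0:; next r becomes -1; next at j=1:; next r becomes -2; next at j=2:; next r becomes -3; next at i=-1:; next r becomes -3; next at j=0:; next r becomes -3; next at j=1:; next r becomes -3; next at j=2:; next r becomes -3; next final value 0; compute2 runs t becomes -2; next (((z * x) - (z - x)) < (0 - y)) evaluates to true; next x becomes -6; next v becomes -18; next r becomes 0; next at i=-2:; next r becomes 0; next r becomes -1; next at j=1:; next r becomes -2; next at j=2:; next r becomes -3; next at i=-1:; next r becomes -3; next r becomes -3; next at j=1:; next r becomes -3; next at j=2:; next r becomes -3; next final value 0; both end at 0.
Across all 54 domain points the two functions coincide.
verdict: equivalent


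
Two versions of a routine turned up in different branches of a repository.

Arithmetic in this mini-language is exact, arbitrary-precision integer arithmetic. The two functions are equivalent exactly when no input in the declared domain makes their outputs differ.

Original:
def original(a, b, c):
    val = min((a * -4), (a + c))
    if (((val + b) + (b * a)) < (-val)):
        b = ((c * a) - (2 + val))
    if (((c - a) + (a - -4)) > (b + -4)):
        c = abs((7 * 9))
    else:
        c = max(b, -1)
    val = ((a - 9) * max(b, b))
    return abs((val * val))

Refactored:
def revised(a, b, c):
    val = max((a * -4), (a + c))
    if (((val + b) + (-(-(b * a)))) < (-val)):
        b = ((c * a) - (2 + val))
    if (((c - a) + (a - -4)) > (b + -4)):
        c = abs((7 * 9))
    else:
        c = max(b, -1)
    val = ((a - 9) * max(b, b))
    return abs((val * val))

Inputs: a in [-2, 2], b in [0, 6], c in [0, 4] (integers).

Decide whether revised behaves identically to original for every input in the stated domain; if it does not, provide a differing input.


Evaluate both at a=-2, b=0, c=1.
original: val=-1, then (((val + b) + (b * a)) < (-val)) is true, then b=-3, then (((c - a) + (a - -4)) > (b + -4)) is true, then c=63, then val=33, then returns 1089
revised: val=8, then (((val + b) + (-(-(b * a)))) < (-val)) is false, then (((c - a) + (a - -4)) > (b + -4)) is true, then c=63, then val=0, then returns 0
1089 vs 0 — the two versions disagree here.
verdict: not equivalent; witness: a=-2, b=0, c=1


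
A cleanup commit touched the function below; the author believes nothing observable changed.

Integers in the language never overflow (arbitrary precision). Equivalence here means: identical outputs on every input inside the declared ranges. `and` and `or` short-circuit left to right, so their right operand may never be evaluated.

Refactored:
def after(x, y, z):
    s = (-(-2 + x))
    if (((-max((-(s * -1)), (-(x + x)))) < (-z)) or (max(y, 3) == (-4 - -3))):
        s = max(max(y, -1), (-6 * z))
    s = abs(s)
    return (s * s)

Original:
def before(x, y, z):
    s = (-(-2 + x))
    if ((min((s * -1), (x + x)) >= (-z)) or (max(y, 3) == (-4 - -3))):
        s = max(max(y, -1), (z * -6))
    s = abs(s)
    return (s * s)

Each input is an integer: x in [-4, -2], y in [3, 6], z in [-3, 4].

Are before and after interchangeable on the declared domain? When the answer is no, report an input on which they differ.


Evaluate both at x=-4, y=3, z=-3.
before: s = 6; ((min((s * -1), (x + x)) >= (-z)) or (max(y, 3) == (-4 - -3))) -> false; s = 6; return 36
after: s = 6; (((-max((-(s * -1)), (-(x + x)))) < (-z)) or (max(y, 3) == (-4 - -3))) -> true; s = 18; s = 18; return 324
36 != 324, so the rewrite changes behavior.
verdict: not equivalent; witness: x=-4, y=3, z=-3


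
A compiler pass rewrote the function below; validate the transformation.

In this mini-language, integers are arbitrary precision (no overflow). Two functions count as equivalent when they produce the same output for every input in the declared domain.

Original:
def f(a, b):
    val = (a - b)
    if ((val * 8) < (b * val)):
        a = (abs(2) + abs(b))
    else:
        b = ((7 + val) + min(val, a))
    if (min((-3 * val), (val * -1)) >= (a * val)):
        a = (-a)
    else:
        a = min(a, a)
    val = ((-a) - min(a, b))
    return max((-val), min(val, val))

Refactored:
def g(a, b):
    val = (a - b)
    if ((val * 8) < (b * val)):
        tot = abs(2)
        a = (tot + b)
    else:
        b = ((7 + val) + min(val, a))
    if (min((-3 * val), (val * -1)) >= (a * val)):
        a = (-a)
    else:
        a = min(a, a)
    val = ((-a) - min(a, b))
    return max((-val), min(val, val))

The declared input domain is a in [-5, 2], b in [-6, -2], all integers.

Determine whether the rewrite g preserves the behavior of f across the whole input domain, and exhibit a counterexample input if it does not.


Try a=-5, b=-4.
f: val := -1 | ((val * 8) < (b * val)): true | a := 6 | (min((-3 * val), (val * -1)) >= (a * val)): true | a := -6 | val := 12 | result 12
g: val := -1 | ((val * 8) < (b * val)): true | tot := 2 | a := -2 | (min((-3 * val), (val * -1)) >= (a * val)): false | a := -2 | val := 6 | result 6
12 against 6: the behavior changed.
verdict: not equivalent; witness: a=-5, b=-4


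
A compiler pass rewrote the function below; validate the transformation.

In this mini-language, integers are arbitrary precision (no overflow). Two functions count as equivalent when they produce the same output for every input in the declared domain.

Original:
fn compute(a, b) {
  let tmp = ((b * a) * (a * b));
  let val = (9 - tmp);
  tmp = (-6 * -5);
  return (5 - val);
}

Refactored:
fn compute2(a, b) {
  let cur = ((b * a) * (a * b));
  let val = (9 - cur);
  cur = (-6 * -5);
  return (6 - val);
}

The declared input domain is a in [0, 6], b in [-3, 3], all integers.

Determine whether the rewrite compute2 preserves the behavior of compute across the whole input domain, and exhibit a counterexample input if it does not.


Not equivalent: a=0, b=-3 separates them (-4 vs -3).
compute: tmp=0, then val=9, then tmp=30, then returns -4
compute2: cur=0, then val=9, then cur=30, then returns -3
verdict: not equivalent; witness: a=0, b=-3


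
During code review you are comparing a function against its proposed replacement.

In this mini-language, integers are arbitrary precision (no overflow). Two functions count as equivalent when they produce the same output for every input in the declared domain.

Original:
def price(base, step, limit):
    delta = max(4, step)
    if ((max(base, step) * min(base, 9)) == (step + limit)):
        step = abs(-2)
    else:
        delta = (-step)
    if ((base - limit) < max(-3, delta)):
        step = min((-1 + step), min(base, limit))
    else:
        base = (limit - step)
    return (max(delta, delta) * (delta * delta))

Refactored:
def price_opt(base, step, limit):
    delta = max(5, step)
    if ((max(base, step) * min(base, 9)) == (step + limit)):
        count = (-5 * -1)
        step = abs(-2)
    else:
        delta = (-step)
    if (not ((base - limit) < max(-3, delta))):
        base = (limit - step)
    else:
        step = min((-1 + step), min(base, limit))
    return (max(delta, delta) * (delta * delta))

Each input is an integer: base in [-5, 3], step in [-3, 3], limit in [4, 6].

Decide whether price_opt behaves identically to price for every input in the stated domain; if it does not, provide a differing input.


These are not equivalent — on base=-5, step=-1, limit=6 the outputs split (64 vs 125).
price: delta := 4 | ((max(base, step) * min(base, 9)) == (step + limit)): true | step := 2 | ((base - limit) < max(-3, delta)): true | step := -5 | result 64
price_opt: delta := 5 | ((max(base, step) * min(base, 9)) == (step + limit)): true | count := 5 | step := 2 | (not ((base - limit) < max(-3, delta))): false | step := -5 | result 125
verdict: not equivalent; witness: base=-5, step=-1, limit=6


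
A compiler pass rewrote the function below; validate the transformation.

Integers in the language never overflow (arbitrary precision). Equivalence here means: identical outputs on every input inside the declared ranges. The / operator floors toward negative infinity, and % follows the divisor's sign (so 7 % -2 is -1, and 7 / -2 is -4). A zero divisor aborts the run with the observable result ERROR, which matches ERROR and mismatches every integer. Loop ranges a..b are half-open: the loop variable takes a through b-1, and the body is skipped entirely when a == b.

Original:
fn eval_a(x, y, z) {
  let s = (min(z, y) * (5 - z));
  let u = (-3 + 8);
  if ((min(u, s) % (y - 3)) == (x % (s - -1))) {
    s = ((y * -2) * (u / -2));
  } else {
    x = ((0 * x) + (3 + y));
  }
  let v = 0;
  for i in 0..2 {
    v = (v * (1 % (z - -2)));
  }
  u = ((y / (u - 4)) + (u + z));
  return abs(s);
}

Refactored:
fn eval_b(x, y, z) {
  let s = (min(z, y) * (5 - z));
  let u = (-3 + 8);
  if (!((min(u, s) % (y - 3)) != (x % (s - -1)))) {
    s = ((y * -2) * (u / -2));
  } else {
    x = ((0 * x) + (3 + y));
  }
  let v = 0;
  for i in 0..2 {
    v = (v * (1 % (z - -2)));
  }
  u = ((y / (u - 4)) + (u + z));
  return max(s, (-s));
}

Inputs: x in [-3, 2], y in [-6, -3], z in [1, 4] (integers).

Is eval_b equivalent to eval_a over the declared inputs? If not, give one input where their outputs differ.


Behavior is preserved: although boolean connective usage differs; min/max/abs usage differs; comparison usage differs, the outputs never diverge.
One worked example (x=1, y=-4, z=3) — eval_a: s = -8; u = 5; ((min(u, s) % (y - 3)) == (x % (s - -1))) -> false; x = -1; v = 0; [i=0]; v = 0; [i=1]; v = 0; u = 4; return 8; eval_b: s = -8; u = 5; (!((min(u, s) % (y - 3)) != (x % (s - -1)))) -> false; x = -1; v = 0; [i=0]; v = 0; [i=1]; v = 0; u = 4; return 8; agreement on 8.
An exhaustive pass over the 96 declared inputs shows identical outputs.
verdict: equivalent


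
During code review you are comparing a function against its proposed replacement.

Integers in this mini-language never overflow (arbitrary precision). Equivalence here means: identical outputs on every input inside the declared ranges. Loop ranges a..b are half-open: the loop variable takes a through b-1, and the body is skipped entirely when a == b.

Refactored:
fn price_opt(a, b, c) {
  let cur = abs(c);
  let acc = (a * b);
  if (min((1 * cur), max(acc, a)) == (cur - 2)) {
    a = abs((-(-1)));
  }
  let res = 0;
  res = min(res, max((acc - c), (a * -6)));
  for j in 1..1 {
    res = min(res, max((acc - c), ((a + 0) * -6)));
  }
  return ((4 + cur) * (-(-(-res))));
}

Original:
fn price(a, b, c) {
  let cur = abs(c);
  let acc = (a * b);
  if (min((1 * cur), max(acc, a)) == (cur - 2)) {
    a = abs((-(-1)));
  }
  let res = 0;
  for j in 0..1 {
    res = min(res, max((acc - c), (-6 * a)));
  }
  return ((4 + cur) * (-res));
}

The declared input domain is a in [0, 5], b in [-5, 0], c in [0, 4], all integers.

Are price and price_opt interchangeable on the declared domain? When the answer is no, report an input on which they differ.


This is a faithful refactor — constant usage differs, statement counts differ, arithmetic usage differs, loop structure differs, min/max/abs usage differs, but the computed results match everywhere.
Spot check at a=1, b=-5, c=3 — price: cur becomes 3; next acc becomes -5; next (min((1 * cur), max(acc, a)) == (cur - 2)) evaluates to true; next a becomes 1; next res becomes 0; next at j=0:; next res becomes -6; next final value 42. price_opt: cur becomes 3; next acc becomes -5; next (min((1 * cur), max(acc, a)) == (cur - 2)) evaluates to true; next a becomes 1; next res becomes 0; next res becomes -6; next j never enters its loop body; next final value 42. Both give 42.
Every one of the 180 inputs gives matching results.
verdict: equivalent


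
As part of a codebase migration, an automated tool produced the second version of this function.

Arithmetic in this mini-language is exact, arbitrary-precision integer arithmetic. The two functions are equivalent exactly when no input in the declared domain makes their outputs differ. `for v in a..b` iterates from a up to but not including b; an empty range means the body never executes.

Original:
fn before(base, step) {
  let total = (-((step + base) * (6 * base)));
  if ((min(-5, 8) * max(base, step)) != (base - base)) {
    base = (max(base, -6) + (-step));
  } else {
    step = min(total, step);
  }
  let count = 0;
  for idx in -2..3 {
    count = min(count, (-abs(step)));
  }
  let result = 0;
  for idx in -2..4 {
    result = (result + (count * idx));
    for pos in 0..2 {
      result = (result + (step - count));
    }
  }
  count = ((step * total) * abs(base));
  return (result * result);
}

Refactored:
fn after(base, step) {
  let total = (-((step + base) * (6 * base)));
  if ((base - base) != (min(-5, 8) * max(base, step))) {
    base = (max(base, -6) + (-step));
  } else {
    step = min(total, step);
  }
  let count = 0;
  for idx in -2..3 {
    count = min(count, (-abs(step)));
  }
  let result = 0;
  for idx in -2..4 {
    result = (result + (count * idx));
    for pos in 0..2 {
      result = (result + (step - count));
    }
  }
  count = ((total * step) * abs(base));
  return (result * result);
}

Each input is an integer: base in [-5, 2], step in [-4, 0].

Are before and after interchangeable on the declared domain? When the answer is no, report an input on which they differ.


Behavior is preserved: although same computation, different form, the outputs never diverge.
Spot check at base=-3, step=-4 — before: total becomes -126; next ((min(-5, 8) * max(base, step)) != (base - base)) evaluates to true; next base becomes 1; next count becomes 0; next at idx=-2:; next count becomes -4; next at idx=-1:; next count becomes -4; next at idx=0:; next count becomes -4; next at idx=1:; next count becomes -4; next at idx=2:; next count becomes -4; next result becomes 0; next at idx=-2:; next result becomes 8; next at pos=0:; next result becomes 8; next at pos=1:; next result becomes 8; next at idx=-1:; next result becomes 12; next at pos=0:; next result becomes 12; next at pos=1:; next result becomes 12; next at idx=0:; next result becomes 12; next at pos=0:; next result becomes 12; next at pos=1:; next result becomes 12; next at idx=1:; next result becomes 8; next at pos=0:; next result becomes 8; next at pos=1:; next result becomes 8; next at idx=2:; next result becomes 0; next at pos=0:; next result becomes 0; next at pos=1:; next result becomes 0; next at idx=3:; next result becomes -12; next at pos=0:; next result becomes -12; next at pos=1:; next result becomes -12; next count becomes 504; next final value 144. after: total becomes -126; next ((base - base) != (min(-5, 8) * max(base, step))) evaluates to true; next base becomes 1; next count becomes 0; next at idx=-2:; next count becomes -4; next at idx=-1:; next count becomes -4; next at idx=0:; next count becomes -4; next at idx=1:; next count becomes -4; next at idx=2:; next count becomes -4; next result becomes 0; next at idx=-2:; next result becomes 8; next at pos=0:; next result becomes 8; next at pos=1:; next result becomes 8; next at idx=-1:; next result becomes 12; next at pos=0:; next result becomes 12; next at pos=1:; next result becomes 12; next at idx=0:; next result becomes 12; next at pos=0:; next result becomes 12; next at pos=1:; next result becomes 12; next at idx=1:; next result becomes 8; next at pos=0:; next result becomes 8; next at pos=1:; next result becomes 8; next at idx=2:; next result becomes 0; next at pos=0:; next result becomes 0; next at pos=1:; next result becomes 0; next at idx=3:; next result becomes -12; next at pos=0:; next result becomes -12; next at pos=1:; next result becomes -12; next count becomes 504; next final value 144. Both give 144.
Checked all 40 inputs in the declared domain: the outputs agree on every one.
verdict: equivalent


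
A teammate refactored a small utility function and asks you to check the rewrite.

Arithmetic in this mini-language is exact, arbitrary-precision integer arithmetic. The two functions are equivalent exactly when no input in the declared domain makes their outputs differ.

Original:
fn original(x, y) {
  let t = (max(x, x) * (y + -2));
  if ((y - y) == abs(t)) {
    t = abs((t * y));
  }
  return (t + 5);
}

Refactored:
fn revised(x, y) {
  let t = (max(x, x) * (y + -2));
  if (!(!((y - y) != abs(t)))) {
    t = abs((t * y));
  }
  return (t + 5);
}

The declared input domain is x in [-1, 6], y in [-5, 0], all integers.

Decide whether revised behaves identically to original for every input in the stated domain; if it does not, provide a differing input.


There is a counterexample at x=-1, y=-5: 12 on one side, 40 on the other.
original: t becomes 7; next ((y - y) == abs(t)) evaluates to false; next final value 12
revised: t becomes 7; next (!(!((y - y) != abs(t)))) evaluates to true; next t becomes 35; next final value 40
verdict: not equivalent; witness: x=-1, y=-5


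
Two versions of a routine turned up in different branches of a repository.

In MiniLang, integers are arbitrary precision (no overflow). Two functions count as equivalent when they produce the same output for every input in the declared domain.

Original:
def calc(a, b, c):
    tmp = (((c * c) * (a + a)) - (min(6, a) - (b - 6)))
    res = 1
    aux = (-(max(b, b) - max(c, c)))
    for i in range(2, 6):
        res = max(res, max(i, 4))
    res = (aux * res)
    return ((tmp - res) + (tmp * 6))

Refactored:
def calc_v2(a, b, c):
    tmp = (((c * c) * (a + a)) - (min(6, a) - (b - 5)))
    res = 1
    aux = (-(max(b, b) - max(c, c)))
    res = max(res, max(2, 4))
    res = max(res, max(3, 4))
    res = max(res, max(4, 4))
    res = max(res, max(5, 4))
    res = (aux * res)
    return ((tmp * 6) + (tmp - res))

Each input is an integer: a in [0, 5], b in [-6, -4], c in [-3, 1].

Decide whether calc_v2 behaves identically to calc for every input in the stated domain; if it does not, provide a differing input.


Take a=0, b=-6, c=-3.
calc: tmp becomes -12; next res becomes 1; next aux becomes 3; next at i=2:; next res becomes 4; next at i=3:; next res becomes 4; next at i=4:; next res becomes 4; next at i=5:; next res becomes 5; next res becomes 15; next final value -99
calc_v2: tmp becomes -11; next res becomes 1; next aux becomes 3; next res becomes 4; next res becomes 4; next res becomes 4; next res becomes 5; next res becomes 15; next final value -92
-99 and -92 differ, so these are not the same function on this domain.
verdict: not equivalent; witness: a=0, b=-6, c=-3


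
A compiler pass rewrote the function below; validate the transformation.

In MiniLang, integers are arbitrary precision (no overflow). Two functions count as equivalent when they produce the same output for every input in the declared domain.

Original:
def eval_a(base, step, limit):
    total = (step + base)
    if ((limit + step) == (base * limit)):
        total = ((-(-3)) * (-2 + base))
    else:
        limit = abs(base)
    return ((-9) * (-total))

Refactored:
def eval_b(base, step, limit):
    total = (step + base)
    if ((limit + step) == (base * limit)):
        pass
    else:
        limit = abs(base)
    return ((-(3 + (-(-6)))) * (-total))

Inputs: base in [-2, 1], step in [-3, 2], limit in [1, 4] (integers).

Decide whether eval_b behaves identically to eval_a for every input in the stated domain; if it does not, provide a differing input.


base=-2, step=-3, limit=1 yields -108 from eval_a but -45 from eval_b.
verdict: not equivalent; witness: base=-2, step=-3, limit=1


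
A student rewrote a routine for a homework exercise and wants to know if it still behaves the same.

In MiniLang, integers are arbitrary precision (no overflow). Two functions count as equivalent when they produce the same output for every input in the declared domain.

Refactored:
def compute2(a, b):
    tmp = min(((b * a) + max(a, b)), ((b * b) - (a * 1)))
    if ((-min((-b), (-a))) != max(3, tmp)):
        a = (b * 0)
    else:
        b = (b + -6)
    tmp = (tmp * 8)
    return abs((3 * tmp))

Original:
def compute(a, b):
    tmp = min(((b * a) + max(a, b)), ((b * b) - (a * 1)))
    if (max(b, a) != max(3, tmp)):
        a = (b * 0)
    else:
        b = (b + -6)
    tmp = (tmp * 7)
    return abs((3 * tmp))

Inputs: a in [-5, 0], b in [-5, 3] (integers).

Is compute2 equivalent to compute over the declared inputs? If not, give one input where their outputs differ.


The rewrite breaks on a=-5, b=-5, where the results are 420 and 480.
compute: tmp := 20 | (max(b, a) != max(3, tmp)): true | a := 0 | tmp := 140 | result 420
compute2: tmp := 20 | ((-min((-b), (-a))) != max(3, tmp)): true | a := 0 | tmp := 160 | result 480
verdict: not equivalent; witness: a=-5, b=-5


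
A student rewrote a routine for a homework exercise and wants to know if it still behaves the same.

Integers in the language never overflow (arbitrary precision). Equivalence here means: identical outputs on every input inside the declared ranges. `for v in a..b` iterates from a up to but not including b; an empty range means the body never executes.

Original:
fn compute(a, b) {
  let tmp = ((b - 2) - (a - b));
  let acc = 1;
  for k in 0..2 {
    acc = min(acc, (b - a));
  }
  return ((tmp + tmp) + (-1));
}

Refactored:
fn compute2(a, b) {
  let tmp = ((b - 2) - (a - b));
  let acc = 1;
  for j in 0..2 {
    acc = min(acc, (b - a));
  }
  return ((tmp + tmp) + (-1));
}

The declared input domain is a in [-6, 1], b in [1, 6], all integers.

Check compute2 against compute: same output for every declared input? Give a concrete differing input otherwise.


This is a faithful refactor — local variable names differ, but the computed results match everywhere.
As a probe, take a=0, b=5: compute runs tmp := 8 | acc := 1 | iter k=0: | acc := 1 | iter k=1: | acc := 1 | result 15; compute2 runs tmp := 8 | acc := 1 | iter j=0: | acc := 1 | iter j=1: | acc := 1 | result 15; both end at 15.
An exhaustive pass over the 48 declared inputs shows identical outputs.
verdict: equivalent


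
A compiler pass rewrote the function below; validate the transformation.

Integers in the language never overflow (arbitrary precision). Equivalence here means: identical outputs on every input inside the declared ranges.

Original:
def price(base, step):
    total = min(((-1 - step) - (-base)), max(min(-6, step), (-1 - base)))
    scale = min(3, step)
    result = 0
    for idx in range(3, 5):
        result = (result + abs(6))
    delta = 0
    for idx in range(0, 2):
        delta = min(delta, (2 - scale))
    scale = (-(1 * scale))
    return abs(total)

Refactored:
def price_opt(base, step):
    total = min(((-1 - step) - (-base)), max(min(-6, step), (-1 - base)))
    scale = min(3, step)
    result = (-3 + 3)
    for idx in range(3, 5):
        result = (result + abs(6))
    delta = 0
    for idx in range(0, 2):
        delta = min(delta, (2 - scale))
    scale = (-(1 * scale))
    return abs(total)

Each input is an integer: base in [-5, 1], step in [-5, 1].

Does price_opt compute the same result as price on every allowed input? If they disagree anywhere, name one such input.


The two are interchangeable: constant usage differs; arithmetic usage differs, and every declared input agrees.
As a probe, take base=-2, step=1: price runs total becomes -4; next scale becomes 1; next result becomes 0; next at idx=3:; next result becomes 6; next at idx=4:; next result becomes 12; next delta becomes 0; next at idx=0:; next delta becomes 0; next at idx=1:; next delta becomes 0; next scale becomes -1; next final value 4; price_opt runs total becomes -4; next scale becomes 1; next result becomes 0; next at idx=3:; next result becomes 6; next at idx=4:; next result becomes 12; next delta becomes 0; next at idx=0:; next delta becomes 0; next at idx=1:; next delta becomes 0; next scale becomes -1; next final value 4; both end at 4.
Checked all 49 inputs in the declared domain: the outputs agree on every one.
verdict: equivalent


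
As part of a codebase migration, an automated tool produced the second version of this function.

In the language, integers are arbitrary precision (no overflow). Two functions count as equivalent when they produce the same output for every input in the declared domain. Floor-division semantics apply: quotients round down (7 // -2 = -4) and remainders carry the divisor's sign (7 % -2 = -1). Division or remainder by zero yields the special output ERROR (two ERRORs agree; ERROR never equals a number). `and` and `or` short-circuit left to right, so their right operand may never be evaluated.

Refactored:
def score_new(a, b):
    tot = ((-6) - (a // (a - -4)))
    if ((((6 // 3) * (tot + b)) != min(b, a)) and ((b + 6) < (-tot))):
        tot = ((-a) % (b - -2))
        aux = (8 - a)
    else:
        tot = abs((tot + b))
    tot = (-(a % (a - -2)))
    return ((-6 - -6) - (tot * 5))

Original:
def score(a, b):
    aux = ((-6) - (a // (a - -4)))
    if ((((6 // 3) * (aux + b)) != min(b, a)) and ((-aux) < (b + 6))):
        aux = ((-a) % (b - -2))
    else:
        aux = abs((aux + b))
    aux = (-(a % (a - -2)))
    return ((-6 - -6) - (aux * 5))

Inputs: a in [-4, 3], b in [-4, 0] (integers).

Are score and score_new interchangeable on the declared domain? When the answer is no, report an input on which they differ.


The rewrite breaks on a=-3, b=-2, where the results are ERROR and 0.
score: aux becomes -3; next ((((6 // 3) * (aux + b)) != min(b, a)) and ((-aux) < (b + 6))) evaluates to true; next hits division by zero so the output is ERROR
score_new: tot becomes -3; next ((((6 // 3) * (tot + b)) != min(b, a)) and ((b + 6) < (-tot))) evaluates to false; next tot becomes 5; next tot becomes 0; next final value 0
verdict: not equivalent; witness: a=-3, b=-2


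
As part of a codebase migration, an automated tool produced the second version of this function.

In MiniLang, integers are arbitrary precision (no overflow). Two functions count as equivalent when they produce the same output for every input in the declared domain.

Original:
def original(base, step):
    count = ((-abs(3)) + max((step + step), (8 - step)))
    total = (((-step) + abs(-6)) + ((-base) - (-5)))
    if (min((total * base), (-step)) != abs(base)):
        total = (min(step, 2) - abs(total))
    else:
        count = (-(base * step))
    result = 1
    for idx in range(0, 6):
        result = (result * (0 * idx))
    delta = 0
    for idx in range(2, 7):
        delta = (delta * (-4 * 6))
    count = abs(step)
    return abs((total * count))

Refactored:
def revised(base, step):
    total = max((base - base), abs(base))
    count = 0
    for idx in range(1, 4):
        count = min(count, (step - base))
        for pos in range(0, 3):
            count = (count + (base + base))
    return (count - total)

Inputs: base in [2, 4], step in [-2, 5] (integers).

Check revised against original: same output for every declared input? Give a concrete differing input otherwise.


There is a counterexample at base=2, step=-2: 22 on one side, 6 on the other.
original: count=7, then total=11, then (min((total * base), (-step)) != abs(base)) is false, then count=4, then result=1, then (idx=0), then result=0, then (idx=1), then result=0, then (idx=2), then result=0, then (idx=3), then result=0, then (idx=4), then result=0, then (idx=5), then result=0, then delta=0, then (idx=2), then delta=0, then (idx=3), then delta=0, then (idx=4), then delta=0, then (idx=5), then delta=0, then (idx=6), then delta=0, then count=2, then returns 22
revised: total=2, then count=0, then (idx=1), then count=-4, then (pos=0), then count=0, then (pos=1), then count=4, then (pos=2), then count=8, then (idx=2), then count=-4, then (pos=0), then count=0, then (pos=1), then count=4, then (pos=2), then count=8, then (idx=3), then count=-4, then (pos=0), then count=0, then (pos=1), then count=4, then (pos=2), then count=8, then returns 6
verdict: not equivalent; witness: base=2, step=-2


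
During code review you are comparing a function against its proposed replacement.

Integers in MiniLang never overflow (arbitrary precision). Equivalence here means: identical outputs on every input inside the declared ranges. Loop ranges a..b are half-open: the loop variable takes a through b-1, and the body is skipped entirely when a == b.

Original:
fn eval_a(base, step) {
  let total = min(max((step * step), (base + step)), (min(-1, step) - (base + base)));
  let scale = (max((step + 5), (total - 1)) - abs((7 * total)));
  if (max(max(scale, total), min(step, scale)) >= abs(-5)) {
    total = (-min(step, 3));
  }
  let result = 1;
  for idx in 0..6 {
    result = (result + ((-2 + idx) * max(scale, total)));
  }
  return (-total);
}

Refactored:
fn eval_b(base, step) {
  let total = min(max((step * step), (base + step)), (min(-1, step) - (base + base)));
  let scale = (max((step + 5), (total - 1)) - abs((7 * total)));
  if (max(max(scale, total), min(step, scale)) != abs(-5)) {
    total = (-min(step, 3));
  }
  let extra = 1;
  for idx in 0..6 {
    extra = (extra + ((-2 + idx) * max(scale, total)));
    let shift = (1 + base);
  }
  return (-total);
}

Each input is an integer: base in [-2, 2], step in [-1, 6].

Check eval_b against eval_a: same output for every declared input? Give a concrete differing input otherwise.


Consider the input base=-2, step=1.
eval_a: total = 1; scale = -1; (max(max(scale, total), min(step, scale)) >= abs(-5)) -> false; result = 1; [idx=0]; result = -1; [idx=1]; result = -2; [idx=2]; result = -2; [idx=3]; result = -1; [idx=4]; result = 1; [idx=5]; result = 4; return -1
eval_b: total = 1; scale = -1; (max(max(scale, total), min(step, scale)) != abs(-5)) -> true; total = -1; extra = 1; [idx=0]; extra = 3; shift = -1; [idx=1]; extra = 4; shift = -1; [idx=2]; extra = 4; shift = -1; [idx=3]; extra = 3; shift = -1; [idx=4]; extra = 1; shift = -1; [idx=5]; extra = -2; shift = -1; return 1
-1 and 1 differ, so these are not the same function on this domain.
verdict: not equivalent; witness: base=-2, step=1


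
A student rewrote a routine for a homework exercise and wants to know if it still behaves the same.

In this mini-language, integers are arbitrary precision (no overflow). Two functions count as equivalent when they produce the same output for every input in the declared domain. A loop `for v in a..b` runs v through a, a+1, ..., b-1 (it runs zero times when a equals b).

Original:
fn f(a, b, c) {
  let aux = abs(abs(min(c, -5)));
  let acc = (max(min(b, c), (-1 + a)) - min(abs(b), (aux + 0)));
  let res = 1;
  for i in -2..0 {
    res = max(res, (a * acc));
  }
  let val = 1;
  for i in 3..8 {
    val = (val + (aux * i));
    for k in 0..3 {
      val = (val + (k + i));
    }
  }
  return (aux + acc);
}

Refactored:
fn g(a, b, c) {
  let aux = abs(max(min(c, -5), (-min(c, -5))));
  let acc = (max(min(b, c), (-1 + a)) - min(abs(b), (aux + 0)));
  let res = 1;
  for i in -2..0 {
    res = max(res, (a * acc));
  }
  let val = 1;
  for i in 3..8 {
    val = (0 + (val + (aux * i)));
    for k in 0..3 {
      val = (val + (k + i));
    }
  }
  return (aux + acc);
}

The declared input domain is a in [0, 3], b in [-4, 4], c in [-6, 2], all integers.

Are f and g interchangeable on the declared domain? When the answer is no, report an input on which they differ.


The two are interchangeable: min/max/abs usage differs, plus arithmetic usage differs, plus constant usage differs, and every declared input agrees.
Tracing a=3, b=3, c=-3: f: aux = 5; acc = -1; res = 1; [i=-2]; res = 1; [i=-1]; res = 1; val = 1; [i=3]; val = 16; [k=0]; val = 19; [k=1]; val = 23; [k=2]; val = 28; [i=4]; val = 48; [k=0]; val = 52; [k=1]; val = 57; [k=2]; val = 63; [i=5]; val = 88; [k=0]; val = 93; [k=1]; val = 99; [k=2]; val = 106; [i=6]; val = 136; [k=0]; val = 142; [k=1]; val = 149; [k=2]; val = 157; [i=7]; val = 192; [k=0]; val = 199; [k=1]; val = 207; [k=2]; val = 216; return 4 | g: aux = 5; acc = -1; res = 1; [i=-2]; res = 1; [i=-1]; res = 1; val = 1; [i=3]; val = 16; [k=0]; val = 19; [k=1]; val = 23; [k=2]; val = 28; [i=4]; val = 48; [k=0]; val = 52; [k=1]; val = 57; [k=2]; val = 63; [i=5]; val = 88; [k=0]; val = 93; [k=1]; val = 99; [k=2]; val = 106; [i=6]; val = 136; [k=0]; val = 142; [k=1]; val = 149; [k=2]; val = 157; [i=7]; val = 192; [k=0]; val = 199; [k=1]; val = 207; [k=2]; val = 216; return 4 — matching result 4.
Across all 324 domain points the two functions coincide.
verdict: equivalent


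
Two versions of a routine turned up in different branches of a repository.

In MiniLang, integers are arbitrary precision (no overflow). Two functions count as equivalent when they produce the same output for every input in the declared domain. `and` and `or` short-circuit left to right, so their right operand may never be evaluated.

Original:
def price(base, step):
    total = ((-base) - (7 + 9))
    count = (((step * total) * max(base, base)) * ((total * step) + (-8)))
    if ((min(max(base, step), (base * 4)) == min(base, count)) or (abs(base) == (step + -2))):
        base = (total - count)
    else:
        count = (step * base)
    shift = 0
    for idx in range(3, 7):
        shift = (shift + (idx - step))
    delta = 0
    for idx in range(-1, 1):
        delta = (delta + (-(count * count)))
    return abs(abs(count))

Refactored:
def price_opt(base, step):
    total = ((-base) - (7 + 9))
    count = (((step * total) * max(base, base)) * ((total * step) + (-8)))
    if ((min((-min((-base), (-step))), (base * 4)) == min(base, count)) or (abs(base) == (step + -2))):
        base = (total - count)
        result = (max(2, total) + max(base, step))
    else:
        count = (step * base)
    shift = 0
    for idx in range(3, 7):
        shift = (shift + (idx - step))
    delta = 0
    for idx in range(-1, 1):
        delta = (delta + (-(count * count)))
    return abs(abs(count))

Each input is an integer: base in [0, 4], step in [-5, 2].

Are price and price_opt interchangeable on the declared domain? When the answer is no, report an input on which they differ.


The two versions differ — the changes include constant usage differs; also arithmetic usage differs; also min/max/abs usage differs; also statement counts differ; also local variable names differ.
Spot check at base=2, step=-5 — price: total=-18, then count=14760, then ((min(max(base, step), (base * 4)) == min(base, count)) or (abs(base) == (step + -2))) is true, then base=-14778, then shift=0, then (idx=3), then shift=8, then (idx=4), then shift=17, then (idx=5), then shift=27, then (idx=6), then shift=38, then delta=0, then (idx=-1), then delta=-217857600, then (idx=0), then delta=-435715200, then returns 14760. price_opt: total=-18, then count=14760, then ((min((-min((-base), (-step))), (base * 4)) == min(base, count)) or (abs(base) == (step + -2))) is true, then base=-14778, then result=-3, then shift=0, then (idx=3), then shift=8, then (idx=4), then shift=17, then (idx=5), then shift=27, then (idx=6), then shift=38, then delta=0, then (idx=-1), then delta=-217857600, then (idx=0), then delta=-435715200, then returns 14760. Both give 14760.
Across all 40 domain points the two functions coincide.
verdict: equivalent


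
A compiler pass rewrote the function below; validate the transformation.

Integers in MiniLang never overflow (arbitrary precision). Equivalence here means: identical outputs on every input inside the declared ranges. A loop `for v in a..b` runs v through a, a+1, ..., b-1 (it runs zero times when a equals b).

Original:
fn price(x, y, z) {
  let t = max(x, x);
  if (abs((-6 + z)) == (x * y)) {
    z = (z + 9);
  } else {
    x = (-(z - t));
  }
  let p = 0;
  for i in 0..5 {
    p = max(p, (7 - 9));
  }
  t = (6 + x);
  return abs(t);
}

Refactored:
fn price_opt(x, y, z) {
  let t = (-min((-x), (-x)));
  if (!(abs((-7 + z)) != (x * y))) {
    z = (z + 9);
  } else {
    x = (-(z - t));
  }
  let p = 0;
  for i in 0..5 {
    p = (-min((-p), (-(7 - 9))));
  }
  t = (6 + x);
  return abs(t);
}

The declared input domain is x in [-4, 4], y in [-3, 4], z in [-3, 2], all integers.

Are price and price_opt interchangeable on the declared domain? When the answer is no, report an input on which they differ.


The rewrite breaks on x=-4, y=-2, z=-2, where the results are 2 and 4.
price: t=-4, then (abs((-6 + z)) == (x * y)) is true, then z=7, then p=0, then (i=0), then p=0, then (i=1), then p=0, then (i=2), then p=0, then (i=3), then p=0, then (i=4), then p=0, then t=2, then returns 2
price_opt: t=-4, then (!(abs((-7 + z)) != (x * y))) is false, then x=-2, then p=0, then (i=0), then p=0, then (i=1), then p=0, then (i=2), then p=0, then (i=3), then p=0, then (i=4), then p=0, then t=4, then returns 4
verdict: not equivalent; witness: x=-4, y=-2, z=-2


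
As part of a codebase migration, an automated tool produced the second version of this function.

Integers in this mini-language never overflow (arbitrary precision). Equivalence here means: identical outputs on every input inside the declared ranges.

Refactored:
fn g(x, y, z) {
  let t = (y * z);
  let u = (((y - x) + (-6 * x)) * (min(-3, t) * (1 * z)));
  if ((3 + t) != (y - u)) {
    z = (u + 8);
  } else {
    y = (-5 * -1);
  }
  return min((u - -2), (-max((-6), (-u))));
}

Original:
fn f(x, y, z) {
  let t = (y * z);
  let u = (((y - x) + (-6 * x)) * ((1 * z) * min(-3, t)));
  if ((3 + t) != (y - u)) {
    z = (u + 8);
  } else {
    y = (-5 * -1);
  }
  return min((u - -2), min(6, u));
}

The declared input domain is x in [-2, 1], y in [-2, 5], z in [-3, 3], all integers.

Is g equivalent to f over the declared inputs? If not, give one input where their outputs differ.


Equivalent — the differences include min/max/abs usage differs, yet no declared input distinguishes the two.
As a probe, take x=1, y=3, z=0: f runs t := 0 | u := 0 | ((3 + t) != (y - u)): false | y := 5 | result 0; g runs t := 0 | u := 0 | ((3 + t) != (y - u)): false | y := 5 | result 0; both end at 0.
An exhaustive pass over the 224 declared inputs shows identical outputs.
verdict: equivalent


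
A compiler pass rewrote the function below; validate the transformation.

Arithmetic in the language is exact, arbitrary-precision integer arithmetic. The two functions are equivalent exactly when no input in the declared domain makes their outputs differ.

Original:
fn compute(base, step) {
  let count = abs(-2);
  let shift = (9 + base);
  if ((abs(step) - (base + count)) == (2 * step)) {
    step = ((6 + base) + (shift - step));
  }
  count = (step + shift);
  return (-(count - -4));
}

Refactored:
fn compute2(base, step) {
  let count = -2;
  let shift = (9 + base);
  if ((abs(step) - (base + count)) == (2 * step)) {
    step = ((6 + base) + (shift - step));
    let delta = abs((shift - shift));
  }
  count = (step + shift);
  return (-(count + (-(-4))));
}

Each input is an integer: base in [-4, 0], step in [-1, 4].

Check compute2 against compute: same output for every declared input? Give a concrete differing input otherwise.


Consider the input base=-4, step=2.
compute: count = 2; shift = 5; ((abs(step) - (base + count)) == (2 * step)) -> true; step = 5; count = 10; return -14
compute2: count = -2; shift = 5; ((abs(step) - (base + count)) == (2 * step)) -> false; count = 7; return -11
-14 != -11, so the rewrite changes behavior.
verdict: not equivalent; witness: base=-4, step=2
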